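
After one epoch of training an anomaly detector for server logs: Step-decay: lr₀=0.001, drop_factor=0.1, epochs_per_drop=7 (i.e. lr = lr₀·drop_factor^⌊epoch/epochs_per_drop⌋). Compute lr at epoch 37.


n_drops = ⌊37/7⌋ = 5
lr = 0.001·0.1^5 = 0.001·0.00001 = 0.00000001

0.00000001


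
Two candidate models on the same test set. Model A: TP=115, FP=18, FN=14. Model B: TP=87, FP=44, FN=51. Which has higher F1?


Model A: P=115/133=0.8647, R=115/129=0.8915, F1=2PR/(P+R)=2TP/(2TP+FP+FN)=230/262=0.8779
Model B: P=87/131=0.6641, R=87/138=0.6304, F1=2PR/(P+R)=2TP/(2TP+FP+FN)=174/269=0.6468
0.8779 > 0.6468 → Model A

Model A


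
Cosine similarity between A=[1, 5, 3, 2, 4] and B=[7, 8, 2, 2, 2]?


A·B = 1·7 + 5·8 + 3·2 + 2·2 + 4·2 = 65
‖A‖ = √55 = 7.4162, ‖B‖ = √125 = 11.1803
cos = 65/(√55·√125) = 65/√6875 = 0.7839

0.7839


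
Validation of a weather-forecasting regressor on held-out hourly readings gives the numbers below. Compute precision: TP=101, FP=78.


Precision = TP/(TP+FP)
= 101/(101+78)
= 101/179 = 56.42%

56.42%


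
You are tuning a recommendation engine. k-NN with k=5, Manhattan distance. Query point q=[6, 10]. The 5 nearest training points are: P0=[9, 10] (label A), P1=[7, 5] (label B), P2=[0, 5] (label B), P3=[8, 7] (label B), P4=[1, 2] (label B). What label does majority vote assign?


d(q,P0) = 3  (label A)
d(q,P1) = 6  (label B)
d(q,P2) = 11  (label B)
d(q,P3) = 5  (label B)
d(q,P4) = 13  (label B)
Votes: A=1, B=4
Majority → B

B


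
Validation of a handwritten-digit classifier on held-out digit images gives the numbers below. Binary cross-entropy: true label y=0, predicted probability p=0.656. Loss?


BCE = -[y·ln(p) + (1-y)·ln(1-p)]
= -0 - 1·ln(1-0.656)
= -ln(0.344) = 1.0671

1.0671


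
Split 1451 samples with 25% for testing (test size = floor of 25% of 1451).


Test = ⌊1451·25/100⌋ = 362
Train = 1451 - 362 = 1089

Train: 1089, Test: 362


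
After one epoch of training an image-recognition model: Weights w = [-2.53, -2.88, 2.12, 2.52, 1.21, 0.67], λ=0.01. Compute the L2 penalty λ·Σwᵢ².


‖w‖₂² = (-2.53)² + (-2.88)² + (2.12)² + (2.52)² + (1.21)² + (0.67)²
     = 6.4009 + 8.2944 + 4.4944 + 6.3504 + 1.4641 + 0.4489
     = 27.4531
λ·‖w‖₂² = 0.01·27.4531 = 0.274531

0.274531


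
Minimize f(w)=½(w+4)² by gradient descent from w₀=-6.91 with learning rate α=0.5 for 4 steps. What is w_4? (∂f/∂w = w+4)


step 1: grad = -6.91+4 = -2.91; w = -6.91 - 0.5·(-2.91) = -5.455
step 2: grad = -5.455+4 = -1.455; w = -5.455 - 0.5·(-1.455) = -4.7275
step 3: grad = -4.7275+4 = -0.7275; w = -4.7275 - 0.5·(-0.7275) = -4.36375
step 4: grad = -4.36375+4 = -0.36375; w = -4.36375 - 0.5·(-0.36375) = -4.181875

-4.181875


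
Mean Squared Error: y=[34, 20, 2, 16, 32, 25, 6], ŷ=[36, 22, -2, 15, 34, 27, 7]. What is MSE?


Squared errors: (34-36)²=4, (20-22)²=4, (2+ 2)²=16, (16-15)²=1, (32-34)²=4, (25-27)²=4, (6-7)²=1
Sum = 34
MSE = 34/7 = 34/7

34/7


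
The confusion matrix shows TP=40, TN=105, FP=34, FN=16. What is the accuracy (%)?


Accuracy = (TP+TN)/(TP+TN+FP+FN)
= (40+105)/(195)
= 145/195 = 74.36%

74.36%


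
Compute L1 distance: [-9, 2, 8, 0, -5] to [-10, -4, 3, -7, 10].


d = |-9+ 10| + |2+ 4| + |8-3| + |0+ 7| + |-5-10|
  = 1 + 6 + 5 + 7 + 15
  = 34

34


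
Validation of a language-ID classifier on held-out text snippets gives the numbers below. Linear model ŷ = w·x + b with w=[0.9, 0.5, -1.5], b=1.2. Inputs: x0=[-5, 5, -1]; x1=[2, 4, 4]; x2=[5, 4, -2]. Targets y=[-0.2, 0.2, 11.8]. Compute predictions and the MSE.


ŷ0 = (0.9)·(-5) + (0.5)·(5) + (-1.5)·(-1) + 1.2 = 0.7
ŷ1 = (0.9)·(2) + (0.5)·(4) + (-1.5)·(4) + 1.2 = -1.0
ŷ2 = (0.9)·(5) + (0.5)·(4) + (-1.5)·(-2) + 1.2 = 10.7
errors² = [0.81, 1.44, 1.21]
MSE = 3.4600/3 = 1.1533

1.1533


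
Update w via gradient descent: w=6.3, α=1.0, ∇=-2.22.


w_new = w - α·∇
= 6.3 - 1.0·-2.22
= 6.3 + 2.22
= 8.52

8.52


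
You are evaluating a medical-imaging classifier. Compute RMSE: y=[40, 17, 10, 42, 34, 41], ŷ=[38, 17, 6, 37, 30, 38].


MSE = 70/6 = 11.6667
RMSE = √(70/6) = 3.4157

3.4157


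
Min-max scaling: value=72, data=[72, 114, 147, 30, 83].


min=30, max=147
(72-30)/(147-30) = 42/117 = 0.359

0.359


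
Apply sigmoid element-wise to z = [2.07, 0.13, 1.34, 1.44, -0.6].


σ(2.07) = 1/(1+e^-2.07) = 0.888
σ(0.13) = 1/(1+e^-0.13) = 0.5325
σ(1.34) = 1/(1+e^-1.34) = 0.7925
σ(1.44) = 1/(1+e^-1.44) = 0.8085
σ(-0.6) = 1/(1+e^0.6) = 0.3543
result = [0.888, 0.5325, 0.7925, 0.8085, 0.3543]

[0.888, 0.5325, 0.7925, 0.8085, 0.3543]


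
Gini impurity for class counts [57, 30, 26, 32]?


Probabilities: [57/145, 30/145, 26/145, 32/145] ≈ [0.3931, 0.2069, 0.1793, 0.2207]
Σpᵢ² = (3249 + 900 + 676 + 1024)/145² = 5849/21025
Gini = 1 - Σpᵢ² = 1 - 5849/21025 = 0.7218

0.7218


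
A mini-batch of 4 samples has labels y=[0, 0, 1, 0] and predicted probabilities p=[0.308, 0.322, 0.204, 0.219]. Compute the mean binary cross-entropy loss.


L[0] = -ln(1-0.308) = -ln(0.692) = 0.3682
L[1] = -ln(1-0.322) = -ln(0.678) = 0.3886
L[2] = -ln(0.204) = 1.5896
L[3] = -ln(1-0.219) = -ln(0.781) = 0.2472
mean = (0.3682 + 0.3886 + 1.5896 + 0.2472)/4 = 0.6484

0.6484


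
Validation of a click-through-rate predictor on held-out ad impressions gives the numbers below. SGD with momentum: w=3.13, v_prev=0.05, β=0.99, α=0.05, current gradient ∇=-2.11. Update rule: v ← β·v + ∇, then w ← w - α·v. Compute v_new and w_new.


v_new = 0.99·0.05 - 2.11 = 0.0495 - 2.11 = -2.0605
w_new = 3.13 - 0.05·-2.0605 = 3.13 + 0.103025 = 3.233025

v_new=-2.0605, w_new=3.233025


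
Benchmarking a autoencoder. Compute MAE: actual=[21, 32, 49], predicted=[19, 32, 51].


Absolute errors: |21-19|=2, |32-32|=0, |49-51|=2
Sum = 4
MAE = 4/3 = 4/3

4/3


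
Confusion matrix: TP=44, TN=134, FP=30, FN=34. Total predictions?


Total = TP + TN + FP + FN
= 44 + 134 + 30 + 34
= 242
(Predicted positive: 74, predicted negative: 168)

242


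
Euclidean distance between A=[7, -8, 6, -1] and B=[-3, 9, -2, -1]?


d = √((7+ 3)² + (-8-9)² + (6+ 2)² + (-1+ 1)²)
  = √(100 + 289 + 64 + 0)
  = √453 = 21.2838

21.2838


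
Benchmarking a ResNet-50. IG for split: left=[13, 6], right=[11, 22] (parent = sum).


Parent = [24, 28], H_parent = 0.9957
H_left = 0.8997 (n=19), H_right = 0.9183 (n=33)
H_children = (19/52)·0.8997 + (33/52)·0.9183 = 0.9115
IG = 0.9957 - 0.9115 = 0.0842

0.0842


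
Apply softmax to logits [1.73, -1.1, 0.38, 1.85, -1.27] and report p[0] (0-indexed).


Exponentials: e^1.73=5.6407, e^-1.1=0.3329, e^0.38=1.4623, e^1.85=6.3598, e^-1.27=0.2808
Sum = 14.0765
Softmax = [0.4007, 0.0236, 0.1039, 0.4518, 0.02]
p[0] = 5.6407/14.0765 = 0.4007

0.4007


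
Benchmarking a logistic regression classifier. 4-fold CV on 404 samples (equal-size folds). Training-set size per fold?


Fold size = 404/4 = 101
Training per fold = 404 - 101 = 303

303


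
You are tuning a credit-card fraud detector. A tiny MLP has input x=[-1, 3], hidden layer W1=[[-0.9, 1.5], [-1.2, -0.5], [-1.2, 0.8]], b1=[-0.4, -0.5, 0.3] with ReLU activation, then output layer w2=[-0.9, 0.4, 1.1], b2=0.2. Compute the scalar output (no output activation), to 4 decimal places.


z1[0] = (-0.9)·(-1) + (1.5)·(3) - 0.4 = 5.0
z1[1] = (-1.2)·(-1) + (-0.5)·(3) - 0.5 = -0.8
z1[2] = (-1.2)·(-1) + (0.8)·(3) + 0.3 = 3.9
h = ReLU(z1) = [5.0, 0.0, 3.9]
output = (-0.9)·(5.0) + (0.4)·(0.0) + (1.1)·(3.9) + 0.2 = -0.01

-0.01


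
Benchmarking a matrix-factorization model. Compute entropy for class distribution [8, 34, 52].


Probabilities: [8/94, 34/94, 52/94] ≈ [0.0851, 0.3617, 0.5532]
H = -((8/94)·log₂(8/94) + (34/94)·log₂(34/94) + (52/94)·log₂(52/94))
  = 1.3057 bits

1.3057 bits


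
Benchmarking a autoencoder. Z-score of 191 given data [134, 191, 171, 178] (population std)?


μ = 168.5, σ = 21.1719
z = (191 - 168.5)/21.1719 = 1.0627

1.0627


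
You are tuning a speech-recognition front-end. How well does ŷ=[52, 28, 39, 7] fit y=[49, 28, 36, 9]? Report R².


ȳ = 30.5
SS_res = Σ(y-ŷ)² = 22
SS_tot = Σ(y-ȳ)² = 841
R² = 1 - SS_res/SS_tot = 1 - 0.0262 = 0.9738

0.9738


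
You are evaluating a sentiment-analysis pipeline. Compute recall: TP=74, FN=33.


Recall = TP/(TP+FN)
= 74/(74+33)
= 74/107 = 69.16%

69.16%


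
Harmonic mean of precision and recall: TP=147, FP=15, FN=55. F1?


Precision = 147/162 = 0.9074
Recall = 147/202 = 0.7277
F1 = 2·P·R/(P+R) = 2·TP/(2·TP+FP+FN) = 294/(294+15+55) = 294/364 = 0.8077

0.8077


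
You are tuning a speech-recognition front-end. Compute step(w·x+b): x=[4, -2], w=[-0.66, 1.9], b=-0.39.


z = (4)·(-0.66) + (-2)·(1.9) - 0.39
  = -6.83
step(z) = 0 (z<0)

0


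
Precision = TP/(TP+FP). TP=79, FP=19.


Precision = TP/(TP+FP)
= 79/(79+19)
= 79/98 = 80.61%

80.61%


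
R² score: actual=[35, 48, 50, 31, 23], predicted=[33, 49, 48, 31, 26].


ȳ = 37.4
SS_res = Σ(y-ŷ)² = 18
SS_tot = Σ(y-ȳ)² = 525.2
R² = 1 - SS_res/SS_tot = 1 - 0.0343 = 0.9657

0.9657


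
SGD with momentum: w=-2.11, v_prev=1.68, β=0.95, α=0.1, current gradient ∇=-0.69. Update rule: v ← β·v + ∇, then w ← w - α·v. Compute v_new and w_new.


v_new = 0.95·1.68 - 0.69 = 1.596 - 0.69 = 0.906
w_new = -2.11 - 0.1·0.906 = -2.11 - 0.0906 = -2.2006

v_new=0.906, w_new=-2.2006


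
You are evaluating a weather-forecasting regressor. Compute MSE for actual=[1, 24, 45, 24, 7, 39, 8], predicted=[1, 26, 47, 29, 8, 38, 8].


Squared errors: (1-1)²=0, (24-26)²=4, (45-47)²=4, (24-29)²=25, (7-8)²=1, (39-38)²=1, (8-8)²=0
Sum = 35
MSE = 35/7 = 5

5


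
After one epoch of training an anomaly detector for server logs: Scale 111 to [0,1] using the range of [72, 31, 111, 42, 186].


min=31, max=186
(111-31)/(186-31) = 80/155 = 0.5161

0.5161


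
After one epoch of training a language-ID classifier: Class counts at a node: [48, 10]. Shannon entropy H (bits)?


Probabilities: [48/58, 10/58] ≈ [0.8276, 0.1724]
H = -((48/58)·log₂(48/58) + (10/58)·log₂(10/58))
  = 0.6632 bits

0.6632 bits


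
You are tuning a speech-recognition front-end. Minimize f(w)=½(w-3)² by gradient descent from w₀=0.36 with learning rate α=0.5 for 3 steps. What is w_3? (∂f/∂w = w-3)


step 1: grad = 0.36-3 = -2.64; w = 0.36 - 0.5·(-2.64) = 1.68
step 2: grad = 1.68-3 = -1.32; w = 1.68 - 0.5·(-1.32) = 2.34
step 3: grad = 2.34-3 = -0.66; w = 2.34 - 0.5·(-0.66) = 2.67

2.67


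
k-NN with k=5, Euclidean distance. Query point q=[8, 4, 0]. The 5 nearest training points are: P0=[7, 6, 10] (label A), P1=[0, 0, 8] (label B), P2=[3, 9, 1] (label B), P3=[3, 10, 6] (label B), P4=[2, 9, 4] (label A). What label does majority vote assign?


d(q,P0) = 10.247  (label A)
d(q,P1) = 12.0  (label B)
d(q,P2) = 7.1414  (label B)
d(q,P3) = 9.8489  (label B)
d(q,P4) = 8.775  (label A)
Votes: A=2, B=3
Majority → B

B


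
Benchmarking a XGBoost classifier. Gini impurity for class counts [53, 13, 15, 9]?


Probabilities: [53/90, 13/90, 15/90, 9/90] ≈ [0.5889, 0.1444, 0.1667, 0.1]
Σpᵢ² = (2809 + 169 + 225 + 81)/90² = 3284/8100
Gini = 1 - Σpᵢ² = 1 - 3284/8100 = 0.5946

0.5946


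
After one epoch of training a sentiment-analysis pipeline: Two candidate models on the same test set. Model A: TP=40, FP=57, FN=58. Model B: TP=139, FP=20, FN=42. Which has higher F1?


Model A: P=40/97=0.4124, R=40/98=0.4082, F1=2PR/(P+R)=2TP/(2TP+FP+FN)=80/195=0.4103
Model B: P=139/159=0.8742, R=139/181=0.768, F1=2PR/(P+R)=2TP/(2TP+FP+FN)=278/340=0.8176
0.4103 < 0.8176 → Model B

Model B


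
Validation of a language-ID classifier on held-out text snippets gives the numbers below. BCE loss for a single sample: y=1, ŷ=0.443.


BCE = -[y·ln(p) + (1-y)·ln(1-p)]
= -1·ln(0.443) - 0
= -ln(0.443) = 0.8142

0.8142


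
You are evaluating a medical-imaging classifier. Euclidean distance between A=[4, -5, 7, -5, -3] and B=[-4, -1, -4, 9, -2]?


d = √((4+ 4)² + (-5+ 1)² + (7+ 4)² + (-5-9)² + (-3+ 2)²)
  = √(64 + 16 + 121 + 196 + 1)
  = √398 = 19.9499

19.9499


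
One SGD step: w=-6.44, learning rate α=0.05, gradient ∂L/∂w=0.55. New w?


w_new = w - α·∇
= -6.44 - 0.05·0.55
= -6.44 - 0.0275
= -6.4675

-6.4675


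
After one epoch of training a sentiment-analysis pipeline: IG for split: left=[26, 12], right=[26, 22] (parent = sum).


Parent = [52, 34], H_parent = 0.9682
H_left = 0.8997 (n=38), H_right = 0.995 (n=48)
H_children = (38/86)·0.8997 + (48/86)·0.995 = 0.9529
IG = 0.9682 - 0.9529 = 0.0153

0.0153


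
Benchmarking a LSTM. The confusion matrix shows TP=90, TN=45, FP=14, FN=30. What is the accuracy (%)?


Accuracy = (TP+TN)/(TP+TN+FP+FN)
= (90+45)/(179)
= 135/179 = 75.42%

75.42%


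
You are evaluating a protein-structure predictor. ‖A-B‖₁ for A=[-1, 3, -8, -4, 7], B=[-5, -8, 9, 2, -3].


d = |-1+ 5| + |3+ 8| + |-8-9| + |-4-2| + |7+ 3|
  = 4 + 11 + 17 + 6 + 10
  = 48

48


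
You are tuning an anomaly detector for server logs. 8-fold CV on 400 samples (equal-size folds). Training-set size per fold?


Fold size = 400/8 = 50
Training per fold = 400 - 50 = 350

350


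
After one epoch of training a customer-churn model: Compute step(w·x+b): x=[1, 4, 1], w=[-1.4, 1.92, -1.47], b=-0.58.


z = (1)·(-1.4) + (4)·(1.92) + (1)·(-1.47) - 0.58
  = 4.23
step(z) = 1 (z≥0)

1


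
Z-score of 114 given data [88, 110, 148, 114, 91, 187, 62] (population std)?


μ = 114.2857, σ = 38.5624
z = (114 - 114.2857)/38.5624 = -0.0074

-0.0074


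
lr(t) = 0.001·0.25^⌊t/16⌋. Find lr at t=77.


n_drops = ⌊77/16⌋ = 4
lr = 0.001·0.25^4 = 0.001·0.00390625 = 0.00000390625

0.00000390625


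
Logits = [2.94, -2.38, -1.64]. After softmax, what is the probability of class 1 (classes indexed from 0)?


Exponentials: e^2.94=18.9158, e^-2.38=0.0926, e^-1.64=0.194
Sum = 19.2024
Softmax = [0.9851, 0.0048, 0.0101]
p[1] = 0.0926/19.2024 = 0.0048

0.0048


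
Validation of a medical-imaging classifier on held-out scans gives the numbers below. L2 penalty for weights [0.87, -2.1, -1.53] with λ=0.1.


‖w‖₂² = (0.87)² + (-2.1)² + (-1.53)²
     = 0.7569 + 4.41 + 2.3409
     = 7.5078
λ·‖w‖₂² = 0.1·7.5078 = 0.75078

0.75078


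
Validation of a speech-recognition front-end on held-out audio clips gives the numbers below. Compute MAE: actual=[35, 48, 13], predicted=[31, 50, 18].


Absolute errors: |35-31|=4, |48-50|=2, |13-18|=5
Sum = 11
MAE = 11/3 = 11/3

11/3


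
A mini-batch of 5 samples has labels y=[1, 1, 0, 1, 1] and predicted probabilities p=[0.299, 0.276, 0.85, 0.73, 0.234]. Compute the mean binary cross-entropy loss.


L[0] = -ln(0.299) = 1.2073
L[1] = -ln(0.276) = 1.2874
L[2] = -ln(1-0.85) = -ln(0.15) = 1.8971
L[3] = -ln(0.73) = 0.3147
L[4] = -ln(0.234) = 1.4524
mean = (1.2073 + 1.2874 + 1.8971 + 0.3147 + 1.4524)/5 = 1.2318

1.2318


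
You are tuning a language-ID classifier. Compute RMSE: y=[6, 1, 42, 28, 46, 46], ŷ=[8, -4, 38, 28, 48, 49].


MSE = 58/6 = 9.6667
RMSE = √(58/6) = 3.1091

3.1091


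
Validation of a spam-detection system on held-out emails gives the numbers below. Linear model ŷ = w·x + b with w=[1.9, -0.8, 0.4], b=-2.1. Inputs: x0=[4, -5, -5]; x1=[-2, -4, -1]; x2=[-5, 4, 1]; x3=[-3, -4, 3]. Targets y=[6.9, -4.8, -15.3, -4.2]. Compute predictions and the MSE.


ŷ0 = (1.9)·(4) + (-0.8)·(-5) + (0.4)·(-5) - 2.1 = 7.5
ŷ1 = (1.9)·(-2) + (-0.8)·(-4) + (0.4)·(-1) - 2.1 = -3.1
ŷ2 = (1.9)·(-5) + (-0.8)·(4) + (0.4)·(1) - 2.1 = -14.4
ŷ3 = (1.9)·(-3) + (-0.8)·(-4) + (0.4)·(3) - 2.1 = -3.4
errors² = [0.36, 2.89, 0.81, 0.64]
MSE = 4.7000/4 = 1.175

1.175


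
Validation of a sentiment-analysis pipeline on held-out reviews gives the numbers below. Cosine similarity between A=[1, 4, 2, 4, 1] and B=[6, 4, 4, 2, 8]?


A·B = 1·6 + 4·4 + 2·4 + 4·2 + 1·8 = 46
‖A‖ = √38 = 6.1644, ‖B‖ = √136 = 11.6619
cos = 46/(√38·√136) = 46/√5168 = 0.6399

0.6399


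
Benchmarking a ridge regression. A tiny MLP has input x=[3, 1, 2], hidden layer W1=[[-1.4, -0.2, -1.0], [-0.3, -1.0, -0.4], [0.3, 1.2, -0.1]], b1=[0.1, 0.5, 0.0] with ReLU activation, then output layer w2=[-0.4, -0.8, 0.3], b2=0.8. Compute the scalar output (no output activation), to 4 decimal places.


z1[0] = (-1.4)·(3) + (-0.2)·(1) + (-1.0)·(2) + 0.1 = -6.3
z1[1] = (-0.3)·(3) + (-1.0)·(1) + (-0.4)·(2) + 0.5 = -2.2
z1[2] = (0.3)·(3) + (1.2)·(1) + (-0.1)·(2) + 0.0 = 1.9
h = ReLU(z1) = [0.0, 0.0, 1.9]
output = (-0.4)·(0.0) + (-0.8)·(0.0) + (0.3)·(1.9) + 0.8 = 1.37

1.37


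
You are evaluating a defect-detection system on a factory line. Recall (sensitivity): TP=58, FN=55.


Recall = TP/(TP+FN)
= 58/(58+55)
= 58/113 = 51.33%

51.33%


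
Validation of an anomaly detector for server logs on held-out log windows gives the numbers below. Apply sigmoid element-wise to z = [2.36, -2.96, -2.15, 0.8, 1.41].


σ(2.36) = 1/(1+e^-2.36) = 0.9137
σ(-2.96) = 1/(1+e^2.96) = 0.0493
σ(-2.15) = 1/(1+e^2.15) = 0.1043
σ(0.8) = 1/(1+e^-0.8) = 0.69
σ(1.41) = 1/(1+e^-1.41) = 0.8038
result = [0.9137, 0.0493, 0.1043, 0.69, 0.8038]

[0.9137, 0.0493, 0.1043, 0.69, 0.8038]


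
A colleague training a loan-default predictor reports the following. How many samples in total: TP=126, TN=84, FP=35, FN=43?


Total = TP + TN + FP + FN
= 126 + 84 + 35 + 43
= 288
(Predicted positive: 161, predicted negative: 127)

288


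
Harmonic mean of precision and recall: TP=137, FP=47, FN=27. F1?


Precision = 137/184 = 0.7446
Recall = 137/164 = 0.8354
F1 = 2·P·R/(P+R) = 2·TP/(2·TP+FP+FN) = 274/(274+47+27) = 274/348 = 0.7874

0.7874


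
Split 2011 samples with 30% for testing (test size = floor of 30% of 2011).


Test = ⌊2011·30/100⌋ = 603
Train = 2011 - 603 = 1408

Train: 1408, Test: 603


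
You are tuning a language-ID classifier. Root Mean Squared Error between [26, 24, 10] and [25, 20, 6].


MSE = 33/3 = 11
RMSE = √(33/3) = 3.3166

3.3166


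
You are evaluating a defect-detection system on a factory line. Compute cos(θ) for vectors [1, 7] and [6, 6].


A·B = 1·6 + 7·6 = 48
‖A‖ = √50 = 7.0711, ‖B‖ = √72 = 8.4853
cos = 48/(√50·√72) = 48/√3600 = 0.8

0.8


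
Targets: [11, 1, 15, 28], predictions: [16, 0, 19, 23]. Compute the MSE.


Squared errors: (11-16)²=25, (1-0)²=1, (15-19)²=16, (28-23)²=25
Sum = 67
MSE = 67/4 = 67/4

67/4


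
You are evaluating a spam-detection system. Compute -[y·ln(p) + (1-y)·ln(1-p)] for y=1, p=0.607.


BCE = -[y·ln(p) + (1-y)·ln(1-p)]
= -1·ln(0.607) - 0
= -ln(0.607) = 0.4992

0.4992


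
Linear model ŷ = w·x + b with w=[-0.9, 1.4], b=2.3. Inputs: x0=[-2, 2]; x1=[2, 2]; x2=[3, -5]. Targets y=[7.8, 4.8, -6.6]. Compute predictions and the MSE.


ŷ0 = (-0.9)·(-2) + (1.4)·(2) + 2.3 = 6.9
ŷ1 = (-0.9)·(2) + (1.4)·(2) + 2.3 = 3.3
ŷ2 = (-0.9)·(3) + (1.4)·(-5) + 2.3 = -7.4
errors² = [0.81, 2.25, 0.64]
MSE = 3.7000/3 = 1.2333

1.2333


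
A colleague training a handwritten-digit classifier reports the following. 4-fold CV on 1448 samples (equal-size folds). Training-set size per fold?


Fold size = 1448/4 = 362
Training per fold = 1448 - 362 = 1086

1086


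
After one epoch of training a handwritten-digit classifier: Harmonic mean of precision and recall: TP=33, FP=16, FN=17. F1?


Precision = 33/49 = 0.6735
Recall = 33/50 = 0.66
F1 = 2·P·R/(P+R) = 2·TP/(2·TP+FP+FN) = 66/(66+16+17) = 66/99 = 0.6667

0.6667


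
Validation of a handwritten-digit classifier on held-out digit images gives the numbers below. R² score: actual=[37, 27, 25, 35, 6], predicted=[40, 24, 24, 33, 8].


ȳ = 26
SS_res = Σ(y-ŷ)² = 27
SS_tot = Σ(y-ȳ)² = 604
R² = 1 - SS_res/SS_tot = 1 - 0.0447 = 0.9553

0.9553


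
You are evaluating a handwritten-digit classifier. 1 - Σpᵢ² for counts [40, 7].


Probabilities: [40/47, 7/47] ≈ [0.8511, 0.1489]
Σpᵢ² = (1600 + 49)/47² = 1649/2209
Gini = 1 - Σpᵢ² = 1 - 1649/2209 = 0.2535

0.2535


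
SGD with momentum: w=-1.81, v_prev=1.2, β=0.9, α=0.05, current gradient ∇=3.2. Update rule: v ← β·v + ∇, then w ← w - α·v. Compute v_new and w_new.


v_new = 0.9·1.2 + 3.2 = 1.08 + 3.2 = 4.28
w_new = -1.81 - 0.05·4.28 = -1.81 - 0.214 = -2.024

v_new=4.28, w_new=-2.024


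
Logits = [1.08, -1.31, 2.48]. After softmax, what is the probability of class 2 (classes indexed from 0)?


Exponentials: e^1.08=2.9447, e^-1.31=0.2698, e^2.48=11.9413
Sum = 15.1558
Softmax = [0.1943, 0.0178, 0.7879]
p[2] = 11.9413/15.1558 = 0.7879

0.7879


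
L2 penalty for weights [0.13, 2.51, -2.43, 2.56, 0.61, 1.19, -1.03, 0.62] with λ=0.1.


‖w‖₂² = (0.13)² + (2.51)² + (-2.43)² + (2.56)² + (0.61)² + (1.19)² + (-1.03)² + (0.62)²
     = 0.0169 + 6.3001 + 5.9049 + 6.5536 + 0.3721 + 1.4161 + 1.0609 + 0.3844
     = 22.009
λ·‖w‖₂² = 0.1·22.009 = 2.2009

2.2009


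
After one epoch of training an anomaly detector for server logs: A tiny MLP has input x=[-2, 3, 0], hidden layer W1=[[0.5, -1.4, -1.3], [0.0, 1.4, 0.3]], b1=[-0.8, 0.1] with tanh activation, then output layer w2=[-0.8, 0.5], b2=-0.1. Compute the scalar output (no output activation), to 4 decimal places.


z1[0] = (0.5)·(-2) + (-1.4)·(3) + (-1.3)·(0) - 0.8 = -6.0
z1[1] = (0.0)·(-2) + (1.4)·(3) + (0.3)·(0) + 0.1 = 4.3
h = tanh(z1) = [-1.0, 0.9996]
output = (-0.8)·(-1.0) + (0.5)·(0.9996) - 0.1 = 1.1998

1.1998


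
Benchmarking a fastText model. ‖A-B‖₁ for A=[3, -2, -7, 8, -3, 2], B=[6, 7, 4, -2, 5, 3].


d = |3-6| + |-2-7| + |-7-4| + |8+ 2| + |-3-5| + |2-3|
  = 3 + 9 + 11 + 10 + 8 + 1
  = 42

42


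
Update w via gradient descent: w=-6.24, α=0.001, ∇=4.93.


w_new = w - α·∇
= -6.24 - 0.001·4.93
= -6.24 - 0.00493
= -6.24493

-6.24493


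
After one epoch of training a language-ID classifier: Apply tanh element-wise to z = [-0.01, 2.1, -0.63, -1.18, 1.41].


tanh(-0.01) = -0.01
tanh(2.1) = 0.9705
tanh(-0.63) = -0.5581
tanh(-1.18) = -0.8275
tanh(1.41) = 0.8875
result = [-0.01, 0.9705, -0.5581, -0.8275, 0.8875]

[-0.01, 0.9705, -0.5581, -0.8275, 0.8875]


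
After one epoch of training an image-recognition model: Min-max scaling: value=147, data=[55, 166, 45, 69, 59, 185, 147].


min=45, max=185
(147-45)/(185-45) = 102/140 = 0.7286

0.7286


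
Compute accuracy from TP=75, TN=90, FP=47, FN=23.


Accuracy = (TP+TN)/(TP+TN+FP+FN)
= (75+90)/(235)
= 165/235 = 70.21%

70.21%


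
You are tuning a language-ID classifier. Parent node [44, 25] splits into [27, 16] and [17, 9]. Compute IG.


Parent = [44, 25], H_parent = 0.9446
H_left = 0.9523 (n=43), H_right = 0.9306 (n=26)
H_children = (43/69)·0.9523 + (26/69)·0.9306 = 0.9441
IG = 0.9446 - 0.9441 = 0.0005

0.0005


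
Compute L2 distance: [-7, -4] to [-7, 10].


d = √((-7+ 7)² + (-4-10)²)
  = √(0 + 196)
  = √196 = 14.0

14.0


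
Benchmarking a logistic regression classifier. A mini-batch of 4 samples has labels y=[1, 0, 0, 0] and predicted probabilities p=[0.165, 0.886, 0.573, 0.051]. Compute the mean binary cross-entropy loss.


L[0] = -ln(0.165) = 1.8018
L[1] = -ln(1-0.886) = -ln(0.114) = 2.1716
L[2] = -ln(1-0.573) = -ln(0.427) = 0.851
L[3] = -ln(1-0.051) = -ln(0.949) = 0.0523
mean = (1.8018 + 2.1716 + 0.851 + 0.0523)/4 = 1.2192

1.2192


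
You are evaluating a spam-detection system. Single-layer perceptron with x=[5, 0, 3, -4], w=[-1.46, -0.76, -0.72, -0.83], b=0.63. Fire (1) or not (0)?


z = (5)·(-1.46) + (0)·(-0.76) + (3)·(-0.72) + (-4)·(-0.83) + 0.63
  = -5.51
step(z) = 0 (z<0)

0


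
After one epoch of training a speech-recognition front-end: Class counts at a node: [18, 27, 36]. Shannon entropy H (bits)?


Probabilities: [18/81, 27/81, 36/81] ≈ [0.2222, 0.3333, 0.4444]
H = -((18/81)·log₂(18/81) + (27/81)·log₂(27/81) + (36/81)·log₂(36/81))
  = 1.5305 bits

1.5305 bits


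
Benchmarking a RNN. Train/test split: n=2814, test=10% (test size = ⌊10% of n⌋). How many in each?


Test = ⌊2814·10/100⌋ = 281
Train = 2814 - 281 = 2533

Train: 2533, Test: 281


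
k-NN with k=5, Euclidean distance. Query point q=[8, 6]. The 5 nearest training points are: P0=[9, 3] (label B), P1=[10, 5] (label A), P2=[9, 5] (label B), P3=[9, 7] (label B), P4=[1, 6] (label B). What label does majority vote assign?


d(q,P0) = 3.1623  (label B)
d(q,P1) = 2.2361  (label A)
d(q,P2) = 1.4142  (label B)
d(q,P3) = 1.4142  (label B)
d(q,P4) = 7.0  (label B)
Votes: A=1, B=4
Majority → B

B


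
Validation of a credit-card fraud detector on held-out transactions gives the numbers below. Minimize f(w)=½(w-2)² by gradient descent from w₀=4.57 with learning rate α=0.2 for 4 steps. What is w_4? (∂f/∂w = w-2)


step 1: grad = 4.57-2 = 2.57; w = 4.57 - 0.2·(2.57) = 4.056
step 2: grad = 4.056-2 = 2.056; w = 4.056 - 0.2·(2.056) = 3.6448
step 3: grad = 3.6448-2 = 1.6448; w = 3.6448 - 0.2·(1.6448) = 3.31584
step 4: grad = 3.31584-2 = 1.31584; w = 3.31584 - 0.2·(1.31584) = 3.052672

3.052672


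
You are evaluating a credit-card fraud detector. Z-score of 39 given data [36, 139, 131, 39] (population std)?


μ = 86.25, σ = 48.8435
z = (39 - 86.25)/48.8435 = -0.9674

-0.9674


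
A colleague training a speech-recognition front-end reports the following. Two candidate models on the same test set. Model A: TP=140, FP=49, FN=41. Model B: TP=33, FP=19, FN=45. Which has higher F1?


Model A: P=140/189=0.7407, R=140/181=0.7735, F1=2PR/(P+R)=2TP/(2TP+FP+FN)=280/370=0.7568
Model B: P=33/52=0.6346, R=33/78=0.4231, F1=2PR/(P+R)=2TP/(2TP+FP+FN)=66/130=0.5077
0.7568 > 0.5077 → Model A

Model A


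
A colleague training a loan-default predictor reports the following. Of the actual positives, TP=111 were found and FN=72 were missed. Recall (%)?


Recall = TP/(TP+FN)
= 111/(111+72)
= 111/183 = 60.66%

60.66%


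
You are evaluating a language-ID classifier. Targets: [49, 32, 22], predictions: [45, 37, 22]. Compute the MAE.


Absolute errors: |49-45|=4, |32-37|=5, |22-22|=0
Sum = 9
MAE = 9/3 = 3

3


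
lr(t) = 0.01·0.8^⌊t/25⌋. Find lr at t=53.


n_drops = ⌊53/25⌋ = 2
lr = 0.01·0.8^2 = 0.01·0.64 = 0.0064

0.0064


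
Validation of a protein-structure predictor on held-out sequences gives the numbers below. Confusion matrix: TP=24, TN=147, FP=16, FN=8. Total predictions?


Total = TP + TN + FP + FN
= 24 + 147 + 16 + 8
= 195
(Predicted positive: 40, predicted negative: 155)

195


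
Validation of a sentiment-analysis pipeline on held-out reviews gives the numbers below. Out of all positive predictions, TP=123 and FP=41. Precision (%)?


Precision = TP/(TP+FP)
= 123/(123+41)
= 123/164 = 75.0%

75.0%


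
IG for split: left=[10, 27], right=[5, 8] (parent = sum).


Parent = [15, 35], H_parent = 0.8813
H_left = 0.8419 (n=37), H_right = 0.9612 (n=13)
H_children = (37/50)·0.8419 + (13/50)·0.9612 = 0.8729
IG = 0.8813 - 0.8729 = 0.0084

0.0084


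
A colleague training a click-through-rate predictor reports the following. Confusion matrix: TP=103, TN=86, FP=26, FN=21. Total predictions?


Total = TP + TN + FP + FN
= 103 + 86 + 26 + 21
= 236
(Predicted positive: 129, predicted negative: 107)

236


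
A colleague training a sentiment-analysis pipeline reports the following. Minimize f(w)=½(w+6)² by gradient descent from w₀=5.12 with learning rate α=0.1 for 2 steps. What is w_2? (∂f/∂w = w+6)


step 1: grad = 5.12+6 = 11.12; w = 5.12 - 0.1·(11.12) = 4.008
step 2: grad = 4.008+6 = 10.008; w = 4.008 - 0.1·(10.008) = 3.0072

3.0072


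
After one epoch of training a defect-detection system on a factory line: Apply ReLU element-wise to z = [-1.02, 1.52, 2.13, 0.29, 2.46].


ReLU(-1.02) = max(0, -1.02) = 0.0
ReLU(1.52) = max(0, 1.52) = 1.52
ReLU(2.13) = max(0, 2.13) = 2.13
ReLU(0.29) = max(0, 0.29) = 0.29
ReLU(2.46) = max(0, 2.46) = 2.46
result = [0.0, 1.52, 2.13, 0.29, 2.46]

[0.0, 1.52, 2.13, 0.29, 2.46]


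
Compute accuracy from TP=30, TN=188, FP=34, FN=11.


Accuracy = (TP+TN)/(TP+TN+FP+FN)
= (30+188)/(263)
= 218/263 = 82.89%

82.89%


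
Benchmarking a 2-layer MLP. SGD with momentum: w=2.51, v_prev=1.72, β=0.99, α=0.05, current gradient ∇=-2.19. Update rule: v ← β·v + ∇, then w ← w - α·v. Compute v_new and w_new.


v_new = 0.99·1.72 - 2.19 = 1.7028 - 2.19 = -0.4872
w_new = 2.51 - 0.05·-0.4872 = 2.51 + 0.02436 = 2.53436

v_new=-0.4872, w_new=2.53436


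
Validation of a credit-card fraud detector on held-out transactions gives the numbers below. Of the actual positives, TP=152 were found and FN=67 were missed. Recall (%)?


Recall = TP/(TP+FN)
= 152/(152+67)
= 152/219 = 69.41%

69.41%


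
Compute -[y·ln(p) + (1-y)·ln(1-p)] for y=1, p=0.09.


BCE = -[y·ln(p) + (1-y)·ln(1-p)]
= -1·ln(0.09) - 0
= -ln(0.09) = 2.4079

2.4079


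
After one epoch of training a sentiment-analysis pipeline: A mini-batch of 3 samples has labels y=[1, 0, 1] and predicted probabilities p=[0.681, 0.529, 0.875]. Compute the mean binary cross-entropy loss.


L[0] = -ln(0.681) = 0.3842
L[1] = -ln(1-0.529) = -ln(0.471) = 0.7529
L[2] = -ln(0.875) = 0.1335
mean = (0.3842 + 0.7529 + 0.1335)/3 = 0.4235

0.4235


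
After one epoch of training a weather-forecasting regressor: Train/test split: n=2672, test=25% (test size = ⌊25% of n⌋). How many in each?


Test = ⌊2672·25/100⌋ = 668
Train = 2672 - 668 = 2004

Train: 2004, Test: 668


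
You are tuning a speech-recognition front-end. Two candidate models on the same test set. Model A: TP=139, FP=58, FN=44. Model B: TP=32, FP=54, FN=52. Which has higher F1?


Model A: P=139/197=0.7056, R=139/183=0.7596, F1=2PR/(P+R)=2TP/(2TP+FP+FN)=278/380=0.7316
Model B: P=32/86=0.3721, R=32/84=0.381, F1=2PR/(P+R)=2TP/(2TP+FP+FN)=64/170=0.3765
0.7316 > 0.3765 → Model A

Model A


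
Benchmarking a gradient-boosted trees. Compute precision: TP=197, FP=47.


Precision = TP/(TP+FP)
= 197/(197+47)
= 197/244 = 80.74%

80.74%


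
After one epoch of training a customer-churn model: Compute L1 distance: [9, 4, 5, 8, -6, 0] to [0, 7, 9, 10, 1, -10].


d = |9-0| + |4-7| + |5-9| + |8-10| + |-6-1| + |0+ 10|
  = 9 + 3 + 4 + 2 + 7 + 10
  = 35

35


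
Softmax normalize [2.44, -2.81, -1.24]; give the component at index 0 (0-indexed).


Exponentials: e^2.44=11.473, e^-2.81=0.0602, e^-1.24=0.2894
Sum = 11.8226
Softmax = [0.9704, 0.0051, 0.0245]
p[0] = 11.473/11.8226 = 0.9704

0.9704


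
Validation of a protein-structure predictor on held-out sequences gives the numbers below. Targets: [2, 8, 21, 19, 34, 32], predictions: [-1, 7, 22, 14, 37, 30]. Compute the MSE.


Squared errors: (2+ 1)²=9, (8-7)²=1, (21-22)²=1, (19-14)²=25, (34-37)²=9, (32-30)²=4
Sum = 49
MSE = 49/6 = 49/6

49/6


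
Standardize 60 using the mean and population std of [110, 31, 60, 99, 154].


μ = 90.8, σ = 42.3197
z = (60 - 90.8)/42.3197 = -0.7278

-0.7278


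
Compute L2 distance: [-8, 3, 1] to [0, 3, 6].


d = √((-8-0)² + (3-3)² + (1-6)²)
  = √(64 + 0 + 25)
  = √89 = 9.434

9.434


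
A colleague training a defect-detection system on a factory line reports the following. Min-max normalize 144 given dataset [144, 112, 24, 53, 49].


min=24, max=144
(144-24)/(144-24) = 120/120 = 1.0

1.0


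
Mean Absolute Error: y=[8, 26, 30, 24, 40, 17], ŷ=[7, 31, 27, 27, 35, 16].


Absolute errors: |8-7|=1, |26-31|=5, |30-27|=3, |24-27|=3, |40-35|=5, |17-16|=1
Sum = 18
MAE = 18/6 = 3

3


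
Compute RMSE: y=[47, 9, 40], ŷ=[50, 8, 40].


MSE = 10/3 = 3.3333
RMSE = √(10/3) = 1.8257

1.8257


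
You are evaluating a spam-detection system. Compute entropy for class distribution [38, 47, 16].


Probabilities: [38/101, 47/101, 16/101] ≈ [0.3762, 0.4653, 0.1584]
H = -((38/101)·log₂(38/101) + (47/101)·log₂(47/101) + (16/101)·log₂(16/101))
  = 1.4653 bits

1.4653 bits


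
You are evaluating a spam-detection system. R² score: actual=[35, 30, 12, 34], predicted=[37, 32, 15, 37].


ȳ = 27.75
SS_res = Σ(y-ŷ)² = 26
SS_tot = Σ(y-ȳ)² = 344.75
R² = 1 - SS_res/SS_tot = 1 - 0.0754 = 0.9246

0.9246


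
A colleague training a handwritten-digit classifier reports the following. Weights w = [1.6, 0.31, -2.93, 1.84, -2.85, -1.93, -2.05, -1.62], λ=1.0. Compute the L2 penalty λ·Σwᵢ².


‖w‖₂² = (1.6)² + (0.31)² + (-2.93)² + (1.84)² + (-2.85)² + (-1.93)² + (-2.05)² + (-1.62)²
     = 2.56 + 0.0961 + 8.5849 + 3.3856 + 8.1225 + 3.7249 + 4.2025 + 2.6244
     = 33.3009
λ·‖w‖₂² = 1.0·33.3009 = 33.3009

33.3009


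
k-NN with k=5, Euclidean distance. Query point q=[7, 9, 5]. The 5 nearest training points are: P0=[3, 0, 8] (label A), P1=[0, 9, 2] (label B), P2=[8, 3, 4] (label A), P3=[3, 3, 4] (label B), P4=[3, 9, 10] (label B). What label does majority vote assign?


d(q,P0) = 10.2956  (label A)
d(q,P1) = 7.6158  (label B)
d(q,P2) = 6.1644  (label A)
d(q,P3) = 7.2801  (label B)
d(q,P4) = 6.4031  (label B)
Votes: A=2, B=3
Majority → B

B


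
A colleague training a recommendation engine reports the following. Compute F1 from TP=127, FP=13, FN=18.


Precision = 127/140 = 0.9071
Recall = 127/145 = 0.8759
F1 = 2·P·R/(P+R) = 2·TP/(2·TP+FP+FN) = 254/(254+13+18) = 254/285 = 0.8912

0.8912


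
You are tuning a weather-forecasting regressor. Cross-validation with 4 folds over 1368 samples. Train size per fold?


Fold size = 1368/4 = 342
Training per fold = 1368 - 342 = 1026

1026


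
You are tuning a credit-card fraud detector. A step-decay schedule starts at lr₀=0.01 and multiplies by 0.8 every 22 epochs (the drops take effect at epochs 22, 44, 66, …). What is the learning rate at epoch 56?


n_drops = ⌊56/22⌋ = 2
lr = 0.01·0.8^2 = 0.01·0.64 = 0.0064

0.0064


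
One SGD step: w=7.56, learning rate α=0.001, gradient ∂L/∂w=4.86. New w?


w_new = w - α·∇
= 7.56 - 0.001·4.86
= 7.56 - 0.00486
= 7.55514

7.55514


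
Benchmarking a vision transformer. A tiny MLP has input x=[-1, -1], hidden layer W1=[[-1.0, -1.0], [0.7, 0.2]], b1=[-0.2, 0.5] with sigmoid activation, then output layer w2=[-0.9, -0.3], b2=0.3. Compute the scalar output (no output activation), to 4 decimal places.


z1[0] = (-1.0)·(-1) + (-1.0)·(-1) - 0.2 = 1.8
z1[1] = (0.7)·(-1) + (0.2)·(-1) + 0.5 = -0.4
h = sigmoid(z1) = [0.8581, 0.4013]
output = (-0.9)·(0.8581) + (-0.3)·(0.4013) + 0.3 = -0.5927

-0.5927


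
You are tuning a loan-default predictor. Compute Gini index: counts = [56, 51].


Probabilities: [56/107, 51/107] ≈ [0.5234, 0.4766]
Σpᵢ² = (3136 + 2601)/107² = 5737/11449
Gini = 1 - Σpᵢ² = 1 - 5737/11449 = 0.4989

0.4989


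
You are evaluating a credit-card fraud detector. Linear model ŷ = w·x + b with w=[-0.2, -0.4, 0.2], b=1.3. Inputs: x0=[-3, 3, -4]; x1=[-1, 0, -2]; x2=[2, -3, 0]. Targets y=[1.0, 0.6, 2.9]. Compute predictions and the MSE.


ŷ0 = (-0.2)·(-3) + (-0.4)·(3) + (0.2)·(-4) + 1.3 = -0.1
ŷ1 = (-0.2)·(-1) + (-0.4)·(0) + (0.2)·(-2) + 1.3 = 1.1
ŷ2 = (-0.2)·(2) + (-0.4)·(-3) + (0.2)·(0) + 1.3 = 2.1
errors² = [1.21, 0.25, 0.64]
MSE = 2.1000/3 = 0.7

0.7


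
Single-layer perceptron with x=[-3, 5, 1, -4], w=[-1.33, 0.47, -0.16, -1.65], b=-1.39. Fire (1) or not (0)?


z = (-3)·(-1.33) + (5)·(0.47) + (1)·(-0.16) + (-4)·(-1.65) - 1.39
  = 11.39
step(z) = 1 (z≥0)

1


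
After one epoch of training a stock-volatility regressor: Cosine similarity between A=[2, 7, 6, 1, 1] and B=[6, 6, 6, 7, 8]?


A·B = 2·6 + 7·6 + 6·6 + 1·7 + 1·8 = 105
‖A‖ = √91 = 9.5394, ‖B‖ = √221 = 14.8661
cos = 105/(√91·√221) = 105/√20111 = 0.7404

0.7404


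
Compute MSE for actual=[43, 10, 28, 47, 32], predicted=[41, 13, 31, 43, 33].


Squared errors: (43-41)²=4, (10-13)²=9, (28-31)²=9, (47-43)²=16, (32-33)²=1
Sum = 39
MSE = 39/5 = 39/5

39/5


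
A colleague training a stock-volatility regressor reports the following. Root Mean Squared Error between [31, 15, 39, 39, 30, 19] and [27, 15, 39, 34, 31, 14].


MSE = 67/6 = 11.1667
RMSE = √(67/6) = 3.3417

3.3417


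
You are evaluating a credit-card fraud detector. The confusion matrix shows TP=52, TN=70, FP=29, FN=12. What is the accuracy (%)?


Accuracy = (TP+TN)/(TP+TN+FP+FN)
= (52+70)/(163)
= 122/163 = 74.85%

74.85%


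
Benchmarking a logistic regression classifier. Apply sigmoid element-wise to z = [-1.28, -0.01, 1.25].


σ(-1.28) = 1/(1+e^1.28) = 0.2176
σ(-0.01) = 1/(1+e^0.01) = 0.4975
σ(1.25) = 1/(1+e^-1.25) = 0.7773
result = [0.2176, 0.4975, 0.7773]

[0.2176, 0.4975, 0.7773]


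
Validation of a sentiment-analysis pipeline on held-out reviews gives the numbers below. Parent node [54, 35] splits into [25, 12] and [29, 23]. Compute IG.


Parent = [54, 35], H_parent = 0.9669
H_left = 0.909 (n=37), H_right = 0.9904 (n=52)
H_children = (37/89)·0.909 + (52/89)·0.9904 = 0.9566
IG = 0.9669 - 0.9566 = 0.0103

0.0103


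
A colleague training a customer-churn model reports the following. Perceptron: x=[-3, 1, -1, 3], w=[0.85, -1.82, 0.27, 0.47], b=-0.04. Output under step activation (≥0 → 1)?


z = (-3)·(0.85) + (1)·(-1.82) + (-1)·(0.27) + (3)·(0.47) - 0.04
  = -3.27
step(z) = 0 (z<0)

0


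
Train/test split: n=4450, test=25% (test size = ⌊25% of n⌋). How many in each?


Test = ⌊4450·25/100⌋ = 1112
Train = 4450 - 1112 = 3338

Train: 3338, Test: 1112


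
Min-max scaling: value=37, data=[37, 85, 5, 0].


min=0, max=85
(37-0)/(85-0) = 37/85 = 0.4353

0.4353


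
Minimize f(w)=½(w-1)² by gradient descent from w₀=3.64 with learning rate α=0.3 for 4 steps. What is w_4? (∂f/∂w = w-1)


step 1: grad = 3.64-1 = 2.64; w = 3.64 - 0.3·(2.64) = 2.848
step 2: grad = 2.848-1 = 1.848; w = 2.848 - 0.3·(1.848) = 2.2936
step 3: grad = 2.2936-1 = 1.2936; w = 2.2936 - 0.3·(1.2936) = 1.90552
step 4: grad = 1.90552-1 = 0.90552; w = 1.90552 - 0.3·(0.90552) = 1.633864

1.633864


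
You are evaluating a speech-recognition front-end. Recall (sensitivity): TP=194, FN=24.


Recall = TP/(TP+FN)
= 194/(194+24)
= 194/218 = 88.99%

88.99%


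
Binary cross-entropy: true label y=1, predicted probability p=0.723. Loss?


BCE = -[y·ln(p) + (1-y)·ln(1-p)]
= -1·ln(0.723) - 0
= -ln(0.723) = 0.3243

0.3243


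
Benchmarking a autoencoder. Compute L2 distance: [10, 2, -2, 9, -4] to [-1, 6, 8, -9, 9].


d = √((10+ 1)² + (2-6)² + (-2-8)² + (9+ 9)² + (-4-9)²)
  = √(121 + 16 + 100 + 324 + 169)
  = √730 = 27.0185

27.0185


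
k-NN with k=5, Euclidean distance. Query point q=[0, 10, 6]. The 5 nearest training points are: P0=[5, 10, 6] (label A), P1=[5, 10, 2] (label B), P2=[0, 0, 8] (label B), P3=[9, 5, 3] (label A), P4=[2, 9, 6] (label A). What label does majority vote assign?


d(q,P0) = 5.0  (label A)
d(q,P1) = 6.4031  (label B)
d(q,P2) = 10.198  (label B)
d(q,P3) = 10.7238  (label A)
d(q,P4) = 2.2361  (label A)
Votes: A=3, B=2
Majority → A

A


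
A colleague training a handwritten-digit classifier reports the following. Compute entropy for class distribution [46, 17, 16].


Probabilities: [46/79, 17/79, 16/79] ≈ [0.5823, 0.2152, 0.2025]
H = -((46/79)·log₂(46/79) + (17/79)·log₂(17/79) + (16/79)·log₂(16/79))
  = 1.3978 bits

1.3978 bits


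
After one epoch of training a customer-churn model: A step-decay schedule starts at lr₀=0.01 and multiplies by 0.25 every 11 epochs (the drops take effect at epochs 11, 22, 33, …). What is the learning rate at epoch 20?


n_drops = ⌊20/11⌋ = 1
lr = 0.01·0.25^1 = 0.01·0.25 = 0.0025

0.0025


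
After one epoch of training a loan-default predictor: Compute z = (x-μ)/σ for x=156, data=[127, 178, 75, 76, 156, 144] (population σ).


μ = 126, σ = 38.7943
z = (156 - 126)/38.7943 = 0.7733

0.7733
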